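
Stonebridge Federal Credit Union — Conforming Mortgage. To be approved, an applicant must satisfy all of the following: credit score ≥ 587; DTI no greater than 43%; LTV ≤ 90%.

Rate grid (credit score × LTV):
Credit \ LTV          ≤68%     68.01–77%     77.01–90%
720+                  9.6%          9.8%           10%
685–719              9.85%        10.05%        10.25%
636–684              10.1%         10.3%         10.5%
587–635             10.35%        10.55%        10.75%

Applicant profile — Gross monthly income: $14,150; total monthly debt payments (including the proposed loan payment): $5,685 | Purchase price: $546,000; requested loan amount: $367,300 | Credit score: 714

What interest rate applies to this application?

Credit score 714 ≥ 587; DTI = 5,685/14,150 = 40.2% ≤ 43%
LTV: 367,300 ÷ 546,000 = 67.3%, within 90% cap
Score 714 is in the 685–719 band; LTV 67.3% is in the ≤68% band → 9.85%.

9.85%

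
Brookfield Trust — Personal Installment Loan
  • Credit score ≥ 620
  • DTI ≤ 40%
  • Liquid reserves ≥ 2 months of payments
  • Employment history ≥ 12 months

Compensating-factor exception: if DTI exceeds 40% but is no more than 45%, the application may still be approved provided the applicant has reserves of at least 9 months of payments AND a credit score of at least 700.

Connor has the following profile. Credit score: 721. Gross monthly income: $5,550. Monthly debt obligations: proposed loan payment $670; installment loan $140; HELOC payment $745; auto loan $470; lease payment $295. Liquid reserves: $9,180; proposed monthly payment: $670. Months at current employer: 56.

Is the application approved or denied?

Approved

Credit score 721 ≥ 620 (meets base)
Total debts = (670 + 140 + 745 + 470 + 295) = 2,320. DTI = 2,320/5,550 = 41.8% > 40% — standard DTI limit exceeded.
Reserves: 9,180 ÷ 670 = 13.7 months (meets 2-month minimum)
Employment 56 ≥ 12 months
DTI 41.8% is within the 40%–45% exception band; checking compensating factors.
Reserves 13.7 ≥ 9 months; credit score 721 ≥ 700.
Both override conditions satisfied; DTI exception granted.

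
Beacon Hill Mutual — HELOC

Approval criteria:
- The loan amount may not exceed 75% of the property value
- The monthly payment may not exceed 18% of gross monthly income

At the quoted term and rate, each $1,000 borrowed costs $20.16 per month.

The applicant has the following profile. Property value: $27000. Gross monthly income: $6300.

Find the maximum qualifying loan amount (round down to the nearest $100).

$20,200

Payment cap: 18% × $6,300 = $1,134/month.
At $20.16 per $1,000, that supports 1,134/20.16 × 1,000 ≈ $56,250 → $56,200.
LTV cap: 75% × $27,000 = $20,250 → $20,200.
Binding constraint: loan-to-value.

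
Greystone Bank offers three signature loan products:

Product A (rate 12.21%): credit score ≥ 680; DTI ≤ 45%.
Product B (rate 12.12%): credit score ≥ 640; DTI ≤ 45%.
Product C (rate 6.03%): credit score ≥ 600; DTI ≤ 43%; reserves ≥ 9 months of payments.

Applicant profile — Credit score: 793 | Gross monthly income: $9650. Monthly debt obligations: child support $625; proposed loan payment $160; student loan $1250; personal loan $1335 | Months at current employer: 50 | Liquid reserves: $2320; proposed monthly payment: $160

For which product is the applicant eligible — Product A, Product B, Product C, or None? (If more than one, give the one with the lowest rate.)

Product C

Total debts = (625 + 160 + 1,250 + 1,335) = 3,370; DTI = 3,370/9,650 = 34.9%.
Reserves = 2,320/160 = 14.5 months.
Product A: score 793 ≥ 680; DTI 34.9% ≤ 45% → qualifies.
Product B: score 793 ≥ 640; DTI 34.9% ≤ 45% → qualifies.
Product C: score 793 ≥ 600; DTI 34.9% ≤ 43%; reserves 14.5 ≥ 9 mo → qualifies.
Qualifying: Product A, Product B, Product C. Lowest rate is 6.03% → Product C.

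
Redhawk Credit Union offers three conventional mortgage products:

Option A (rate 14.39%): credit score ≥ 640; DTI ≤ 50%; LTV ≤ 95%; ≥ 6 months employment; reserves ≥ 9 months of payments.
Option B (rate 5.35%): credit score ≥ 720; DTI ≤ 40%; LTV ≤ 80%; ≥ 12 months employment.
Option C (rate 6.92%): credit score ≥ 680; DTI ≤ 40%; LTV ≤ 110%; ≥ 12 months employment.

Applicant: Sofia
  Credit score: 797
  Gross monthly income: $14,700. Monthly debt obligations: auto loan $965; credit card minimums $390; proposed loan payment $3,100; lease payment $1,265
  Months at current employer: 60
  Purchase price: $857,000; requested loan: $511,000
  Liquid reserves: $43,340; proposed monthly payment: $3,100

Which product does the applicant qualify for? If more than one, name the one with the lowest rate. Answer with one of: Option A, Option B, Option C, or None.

Total debts = (965 + 390 + 3,100 + 1,265) = 5,720; DTI = 5,720/14,700 = 38.9%.
LTV = 511,000/857,000 = 59.6%.
Reserves = 43,340/3,100 = 14.0 months.
Option A: score 797 ≥ 640; DTI 38.9% ≤ 50%; LTV 59.6% ≤ 95%; employment 60 ≥ 6 mo; reserves 14.0 ≥ 9 mo → qualifies.
Option B: score 797 ≥ 720; DTI 38.9% ≤ 40%; LTV 59.6% ≤ 80%; employment 60 ≥ 12 mo → qualifies.
Option C: score 797 ≥ 680; DTI 38.9% ≤ 40%; LTV 59.6% ≤ 110%; employment 60 ≥ 12 mo → qualifies.
Qualifying: Option A, Option B, Option C. Lowest rate is 5.35% → Option B.

Option B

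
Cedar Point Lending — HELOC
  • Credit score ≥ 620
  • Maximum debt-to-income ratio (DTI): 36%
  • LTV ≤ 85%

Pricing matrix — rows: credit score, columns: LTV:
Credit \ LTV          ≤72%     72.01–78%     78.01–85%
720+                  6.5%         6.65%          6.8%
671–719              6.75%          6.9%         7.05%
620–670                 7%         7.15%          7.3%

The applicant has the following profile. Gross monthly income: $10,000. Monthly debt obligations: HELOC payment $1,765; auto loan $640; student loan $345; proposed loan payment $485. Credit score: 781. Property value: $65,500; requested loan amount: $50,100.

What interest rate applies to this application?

Credit score 781 ≥ 620; Total monthly debts = (1,765 + 640 + 345 + 485) = 3,235. DTI = 3,235/10,000 = 32.4% ≤ 36%
Loan-to-value = 50,100/65,500 = 76.5% — pass (85% max)
Row: 781 falls in 720+. Column: 76.5% falls in 72.01–78%. Rate = 6.65%.

6.65%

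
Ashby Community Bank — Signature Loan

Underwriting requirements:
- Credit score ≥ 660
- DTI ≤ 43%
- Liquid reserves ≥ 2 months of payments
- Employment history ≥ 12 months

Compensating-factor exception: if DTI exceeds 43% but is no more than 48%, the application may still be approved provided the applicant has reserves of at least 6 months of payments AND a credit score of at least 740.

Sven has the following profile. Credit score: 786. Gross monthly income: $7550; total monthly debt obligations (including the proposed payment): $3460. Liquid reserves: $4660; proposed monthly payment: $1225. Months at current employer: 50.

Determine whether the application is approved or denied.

Denied

Credit score 786 ≥ 660 (meets base)
DTI: 3,460 ÷ 7,550 = 45.8%, over the 43% base limit.
Liquid reserves cover 4,660/1,225 = 3.8 months — ≥ 2 required
Employment 50 ≥ 12 months
DTI 45.8% is within the 43%–48% exception band; checking compensating factors.
Reserves 3.8 < 6 months; credit score 786 ≥ 740.
Override conditions not both satisfied; exception does not apply.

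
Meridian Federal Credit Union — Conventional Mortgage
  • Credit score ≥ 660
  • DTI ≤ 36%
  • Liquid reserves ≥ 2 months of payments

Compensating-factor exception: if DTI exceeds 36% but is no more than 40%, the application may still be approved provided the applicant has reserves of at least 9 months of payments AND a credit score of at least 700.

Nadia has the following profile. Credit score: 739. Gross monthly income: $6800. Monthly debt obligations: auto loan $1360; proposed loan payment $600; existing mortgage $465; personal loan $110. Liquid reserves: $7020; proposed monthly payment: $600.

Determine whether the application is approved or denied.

Credit score 739 ≥ 660 (meets base)
Total debts = (1,360 + 600 + 465 + 110) = 2,535. DTI: 2,535 ÷ 6,800 = 37.3%, over the 36% base limit.
Reserves: 7,020 ÷ 600 = 11.7 months (meets 2-month minimum)
37.3% falls in the override range (36%–40%), so the compensating-factor test applies.
Reserves 11.7 ≥ 9 months; credit score 739 ≥ 700.
Both compensating conditions met → exception applies.

Approved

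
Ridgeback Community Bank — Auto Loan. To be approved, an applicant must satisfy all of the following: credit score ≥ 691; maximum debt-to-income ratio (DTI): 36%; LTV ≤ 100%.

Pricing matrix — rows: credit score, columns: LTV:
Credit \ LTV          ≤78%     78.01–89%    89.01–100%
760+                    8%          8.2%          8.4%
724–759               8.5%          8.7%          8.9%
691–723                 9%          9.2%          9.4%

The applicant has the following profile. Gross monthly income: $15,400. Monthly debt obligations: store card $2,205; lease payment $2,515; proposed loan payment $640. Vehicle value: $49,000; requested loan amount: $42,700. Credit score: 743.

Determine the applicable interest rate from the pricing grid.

8.7%

Credit score 743 ≥ 691; Total monthly debts = (2,205 + 2,515 + 640) = 5,360. DTI = 5,360/15,400 = 34.8% ≤ 36%
LTV = 42,700/49,000 = 87.1% ≤ 100%
Score 743 is in the 724–759 band; LTV 87.1% is in the 78.01–89% band → 8.7%.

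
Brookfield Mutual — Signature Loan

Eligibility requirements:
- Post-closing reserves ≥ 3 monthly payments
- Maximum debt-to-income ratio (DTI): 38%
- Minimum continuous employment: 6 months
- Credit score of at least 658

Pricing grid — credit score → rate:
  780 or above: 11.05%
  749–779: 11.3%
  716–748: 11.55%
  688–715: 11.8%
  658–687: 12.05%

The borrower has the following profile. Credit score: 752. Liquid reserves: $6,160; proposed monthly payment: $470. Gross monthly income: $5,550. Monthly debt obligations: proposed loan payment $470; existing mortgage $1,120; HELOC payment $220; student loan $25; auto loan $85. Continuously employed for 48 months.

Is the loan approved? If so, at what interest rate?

Credit score 752 ≥ 658 (meets minimum)
Total monthly debts = (470 + 1,120 + 220 + 25 + 85) = 1,920. DTI = 1,920/5,550 = 34.6% ≤ 38%
Reserves: 6,160 ÷ 470 = 13.1 months (meets 3-month minimum)
Employment 48 ≥ 6 months
All requirements met. Score 752 falls in the 749–779 tier → 11.3%.

Approved at 11.3%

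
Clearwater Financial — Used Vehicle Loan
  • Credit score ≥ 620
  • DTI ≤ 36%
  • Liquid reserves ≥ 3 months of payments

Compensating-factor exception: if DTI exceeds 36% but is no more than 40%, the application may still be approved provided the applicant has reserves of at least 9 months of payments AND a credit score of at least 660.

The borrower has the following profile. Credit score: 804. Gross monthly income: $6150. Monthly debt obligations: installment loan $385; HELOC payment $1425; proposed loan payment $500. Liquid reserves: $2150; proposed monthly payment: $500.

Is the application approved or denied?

Credit score 804 ≥ 620 (meets base)
Total debts = (385 + 1,425 + 500) = 2,310. DTI = 2,310/6,150 = 37.6% > 36% — standard DTI limit exceeded.
Liquid reserves cover 2,150/500 = 4.3 months — ≥ 3 required
DTI 37.6% is within the 36%–40% exception band; checking compensating factors.
Override check — reserves: 4.3 mo (short of 9); score: 804 (ok).
Override conditions not both satisfied; exception does not apply.

Denied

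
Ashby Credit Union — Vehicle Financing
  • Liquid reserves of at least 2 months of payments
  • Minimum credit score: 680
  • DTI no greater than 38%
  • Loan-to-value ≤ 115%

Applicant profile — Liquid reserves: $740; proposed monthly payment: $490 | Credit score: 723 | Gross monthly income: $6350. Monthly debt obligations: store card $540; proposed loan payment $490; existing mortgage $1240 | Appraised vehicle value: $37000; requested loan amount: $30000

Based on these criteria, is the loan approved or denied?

Denied

Reserves = 740/490 = 1.5 months < 2
Credit score 723 ≥ 680 (meets)
Total monthly debts = (540 + 490 + 1,240) = 2,270. DTI = 2,270/6,350 = 35.7% ≤ 38%
LTV: 30,000 ÷ 37,000 = 81.1%, within 115% cap
Fails on reserves.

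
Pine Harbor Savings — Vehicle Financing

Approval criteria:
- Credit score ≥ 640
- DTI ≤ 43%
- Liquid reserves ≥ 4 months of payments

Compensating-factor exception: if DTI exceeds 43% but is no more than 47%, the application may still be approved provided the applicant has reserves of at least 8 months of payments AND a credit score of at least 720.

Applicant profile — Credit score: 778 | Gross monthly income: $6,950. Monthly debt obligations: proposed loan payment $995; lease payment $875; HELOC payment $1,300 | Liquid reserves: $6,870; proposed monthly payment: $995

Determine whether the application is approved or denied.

Credit score 778 ≥ 640 (meets base)
Total debts = (995 + 875 + 1,300) = 3,170. DTI: 3,170 ÷ 6,950 = 45.6%, over the 43% base limit.
Liquid reserves cover 6,870/995 = 6.9 months — ≥ 4 required
DTI 45.6% is within the 43%–47% exception band; checking compensating factors.
Override check — reserves: 6.9 mo (short of 8); score: 778 (ok).
Compensating-factor requirement not fully met.

Denied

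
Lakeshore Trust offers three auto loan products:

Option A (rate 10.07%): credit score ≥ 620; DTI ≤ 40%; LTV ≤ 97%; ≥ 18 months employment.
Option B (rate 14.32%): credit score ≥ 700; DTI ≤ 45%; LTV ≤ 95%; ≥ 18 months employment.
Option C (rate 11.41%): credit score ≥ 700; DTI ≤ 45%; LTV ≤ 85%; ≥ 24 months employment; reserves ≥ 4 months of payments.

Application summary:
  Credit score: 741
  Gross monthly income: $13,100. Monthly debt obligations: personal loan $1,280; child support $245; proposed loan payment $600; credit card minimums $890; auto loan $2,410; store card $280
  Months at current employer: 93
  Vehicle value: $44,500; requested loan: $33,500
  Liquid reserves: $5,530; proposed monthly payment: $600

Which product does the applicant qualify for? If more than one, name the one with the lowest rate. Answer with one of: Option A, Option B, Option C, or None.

Total debts = (1,280 + 245 + 600 + 890 + 2,410 + 280) = 5,705; DTI = 5,705/13,100 = 43.5%.
LTV = 33,500/44,500 = 75.3%.
Reserves = 5,530/600 = 9.2 months.
Option A: score 741 ≥ 620; DTI 43.5% > 40%; LTV 75.3% ≤ 97%; employment 93 ≥ 18 mo → does not qualify.
Option B: score 741 ≥ 700; DTI 43.5% ≤ 45%; LTV 75.3% ≤ 95%; employment 93 ≥ 18 mo → qualifies.
Option C: score 741 ≥ 700; DTI 43.5% ≤ 45%; LTV 75.3% ≤ 85%; employment 93 ≥ 24 mo; reserves 9.2 ≥ 4 mo → qualifies.
Qualifying: Option B, Option C. Lowest rate is 11.41% → Option C.

Option C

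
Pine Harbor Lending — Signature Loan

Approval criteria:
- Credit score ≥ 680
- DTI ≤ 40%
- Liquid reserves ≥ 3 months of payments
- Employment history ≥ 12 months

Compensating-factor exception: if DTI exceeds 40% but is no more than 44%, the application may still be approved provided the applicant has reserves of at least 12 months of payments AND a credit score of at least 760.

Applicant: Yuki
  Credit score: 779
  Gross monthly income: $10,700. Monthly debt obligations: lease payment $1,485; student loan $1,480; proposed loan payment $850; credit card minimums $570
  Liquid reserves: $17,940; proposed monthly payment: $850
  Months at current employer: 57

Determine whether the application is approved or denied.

Credit score 779 ≥ 680 (meets base)
Total debts = (1,485 + 1,480 + 850 + 570) = 4,385. DTI = 4,385/10,700 = 41% > 40% — standard DTI limit exceeded.
Liquid reserves cover 17,940/850 = 21.1 months — ≥ 3 required
Employment 57 ≥ 12 months
41% falls in the override range (40%–44%), so the compensating-factor test applies.
Override check — reserves: 21.1 mo (ok); score: 779 (ok).
Both override conditions satisfied; DTI exception granted.

Approved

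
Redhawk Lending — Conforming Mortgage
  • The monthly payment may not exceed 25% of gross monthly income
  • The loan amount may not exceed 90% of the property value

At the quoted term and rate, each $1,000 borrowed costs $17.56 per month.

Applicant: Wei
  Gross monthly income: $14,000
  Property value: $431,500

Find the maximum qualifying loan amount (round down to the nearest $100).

Payment cap: 25% × $14,000 = $3,500/month.
At $17.56 per $1,000, that supports 3,500/17.56 × 1,000 ≈ $199,316 → $199,300.
LTV cap: 90% × $431,500 = $388,350 → $388,300.
Binding constraint: payment-to-income.

$199,300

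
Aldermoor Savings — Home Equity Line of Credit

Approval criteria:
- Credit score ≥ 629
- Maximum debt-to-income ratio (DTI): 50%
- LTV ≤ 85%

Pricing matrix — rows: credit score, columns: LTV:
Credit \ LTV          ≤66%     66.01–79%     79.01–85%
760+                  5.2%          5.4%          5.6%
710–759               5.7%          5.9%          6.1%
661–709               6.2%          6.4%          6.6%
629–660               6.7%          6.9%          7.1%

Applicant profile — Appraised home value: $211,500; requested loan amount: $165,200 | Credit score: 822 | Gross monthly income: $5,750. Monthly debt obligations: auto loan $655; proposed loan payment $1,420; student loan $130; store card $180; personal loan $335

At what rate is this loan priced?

Credit score 822 ≥ 629; Total monthly debts = (655 + 1,420 + 130 + 180 + 335) = 2,720. Debt-to-income = 2,720/5,750 = 47.3% — meets 50% limit
LTV = 165,200/211,500 = 78.1% ≤ 85%
Row: 822 falls in 760+. Column: 78.1% falls in 66.01–79%. Rate = 5.4%.

5.4%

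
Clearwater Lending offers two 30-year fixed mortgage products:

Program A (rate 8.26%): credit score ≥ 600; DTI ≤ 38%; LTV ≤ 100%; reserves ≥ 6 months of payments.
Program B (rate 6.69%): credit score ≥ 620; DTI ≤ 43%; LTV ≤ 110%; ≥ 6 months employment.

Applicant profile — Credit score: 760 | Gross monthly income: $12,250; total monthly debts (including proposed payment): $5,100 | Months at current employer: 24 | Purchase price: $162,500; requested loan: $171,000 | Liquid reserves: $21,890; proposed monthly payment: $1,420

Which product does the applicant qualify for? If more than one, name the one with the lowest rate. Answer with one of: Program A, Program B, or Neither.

DTI = 5,100/12,250 = 41.6%.
LTV = 171,000/162,500 = 105.2%.
Reserves = 21,890/1,420 = 15.4 months.
Program A: score 760 ≥ 600; DTI 41.6% > 38%; LTV 105.2% > 100%; reserves 15.4 ≥ 6 mo → does not qualify.
Program B: score 760 ≥ 620; DTI 41.6% ≤ 43%; LTV 105.2% ≤ 110%; employment 24 ≥ 6 mo → qualifies.

Program B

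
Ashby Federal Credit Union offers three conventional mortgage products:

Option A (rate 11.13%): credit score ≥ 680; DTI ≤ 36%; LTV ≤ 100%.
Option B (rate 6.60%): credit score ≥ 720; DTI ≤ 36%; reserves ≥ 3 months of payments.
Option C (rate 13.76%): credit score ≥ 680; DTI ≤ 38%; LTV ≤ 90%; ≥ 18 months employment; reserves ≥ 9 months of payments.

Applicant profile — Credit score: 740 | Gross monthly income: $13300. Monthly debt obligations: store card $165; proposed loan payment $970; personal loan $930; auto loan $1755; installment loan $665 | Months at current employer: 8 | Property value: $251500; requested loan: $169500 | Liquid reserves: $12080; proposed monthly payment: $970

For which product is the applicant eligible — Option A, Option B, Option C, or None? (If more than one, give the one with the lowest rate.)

Total debts = (165 + 970 + 930 + 1,755 + 665) = 4,485; DTI = 4,485/13,300 = 33.7%.
LTV = 169,500/251,500 = 67.4%.
Reserves = 12,080/970 = 12.5 months.
Option A: score 740 ≥ 680; DTI 33.7% ≤ 36%; LTV 67.4% ≤ 100% → qualifies.
Option B: score 740 ≥ 720; DTI 33.7% ≤ 36%; reserves 12.5 ≥ 3 mo → qualifies.
Option C: score 740 ≥ 680; DTI 33.7% ≤ 38%; LTV 67.4% ≤ 90%; employment 8 < 18 mo; reserves 12.5 ≥ 9 mo → does not qualify.
Qualifying: Option A, Option B. Lowest rate is 6.60% → Option B.

Option B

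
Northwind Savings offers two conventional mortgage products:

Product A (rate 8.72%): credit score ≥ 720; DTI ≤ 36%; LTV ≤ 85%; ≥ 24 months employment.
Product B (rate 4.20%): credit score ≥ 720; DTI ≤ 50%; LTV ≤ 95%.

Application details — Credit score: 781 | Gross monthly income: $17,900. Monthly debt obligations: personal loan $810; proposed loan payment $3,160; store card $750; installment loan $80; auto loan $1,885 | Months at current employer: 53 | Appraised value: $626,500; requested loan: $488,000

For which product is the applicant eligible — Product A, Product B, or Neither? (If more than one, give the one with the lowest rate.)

Total debts = (810 + 3,160 + 750 + 80 + 1,885) = 6,685; DTI = 6,685/17,900 = 37.3%.
LTV = 488,000/626,500 = 77.9%.
Product A: score 781 ≥ 720; DTI 37.3% > 36%; LTV 77.9% ≤ 85%; employment 53 ≥ 24 mo → does not qualify.
Product B: score 781 ≥ 720; DTI 37.3% ≤ 50%; LTV 77.9% ≤ 95% → qualifies.

Product B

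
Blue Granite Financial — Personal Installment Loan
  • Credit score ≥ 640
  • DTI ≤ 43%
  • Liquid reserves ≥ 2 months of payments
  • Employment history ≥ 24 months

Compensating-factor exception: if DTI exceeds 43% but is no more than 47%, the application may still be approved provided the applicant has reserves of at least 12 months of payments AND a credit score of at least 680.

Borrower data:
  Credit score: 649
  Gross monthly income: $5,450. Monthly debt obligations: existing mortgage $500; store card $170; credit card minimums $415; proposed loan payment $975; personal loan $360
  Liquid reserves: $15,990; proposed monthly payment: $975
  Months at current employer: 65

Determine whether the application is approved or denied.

Denied

Credit score 649 ≥ 640 (meets base)
Total debts = (500 + 170 + 415 + 975 + 360) = 2,420. DTI = 2,420/5,450 = 44.4% > 43% — standard DTI limit exceeded.
Liquid reserves cover 15,990/975 = 16.4 months — ≥ 2 required
Employment 65 ≥ 24 months
44.4% falls in the override range (43%–47%), so the compensating-factor test applies.
Override check — reserves: 16.4 mo (ok); score: 649 (below 680).
Override conditions not both satisfied; exception does not apply.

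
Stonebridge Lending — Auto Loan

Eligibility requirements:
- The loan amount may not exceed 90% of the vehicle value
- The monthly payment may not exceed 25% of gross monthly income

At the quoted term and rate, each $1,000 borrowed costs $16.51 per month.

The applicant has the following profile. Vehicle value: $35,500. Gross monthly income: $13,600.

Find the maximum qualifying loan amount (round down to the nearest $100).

Payment cap: 25% × $13,600 = $3,400/month.
At $16.51 per $1,000, that supports 3,400/16.51 × 1,000 ≈ $205,935 → $205,900.
LTV cap: 90% × $35,500 = $31,950 → $31,900.
Binding constraint: loan-to-value.

$31,900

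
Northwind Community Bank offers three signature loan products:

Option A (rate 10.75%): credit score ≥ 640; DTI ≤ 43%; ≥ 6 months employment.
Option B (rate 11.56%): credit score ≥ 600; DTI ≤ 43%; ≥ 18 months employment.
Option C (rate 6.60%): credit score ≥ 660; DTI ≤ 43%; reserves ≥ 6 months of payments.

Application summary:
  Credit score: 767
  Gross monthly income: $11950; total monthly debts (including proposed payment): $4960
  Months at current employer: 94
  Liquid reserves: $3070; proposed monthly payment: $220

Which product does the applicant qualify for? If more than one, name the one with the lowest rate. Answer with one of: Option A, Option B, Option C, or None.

DTI = 4,960/11,950 = 41.5%.
Reserves = 3,070/220 = 14.0 months.
Option A: score 767 ≥ 640; DTI 41.5% ≤ 43%; employment 94 ≥ 6 mo → qualifies.
Option B: score 767 ≥ 600; DTI 41.5% ≤ 43%; employment 94 ≥ 18 mo → qualifies.
Option C: score 767 ≥ 660; DTI 41.5% ≤ 43%; reserves 14.0 ≥ 6 mo → qualifies.
Qualifying: Option A, Option B, Option C. Lowest rate is 6.60% → Option C.

Option C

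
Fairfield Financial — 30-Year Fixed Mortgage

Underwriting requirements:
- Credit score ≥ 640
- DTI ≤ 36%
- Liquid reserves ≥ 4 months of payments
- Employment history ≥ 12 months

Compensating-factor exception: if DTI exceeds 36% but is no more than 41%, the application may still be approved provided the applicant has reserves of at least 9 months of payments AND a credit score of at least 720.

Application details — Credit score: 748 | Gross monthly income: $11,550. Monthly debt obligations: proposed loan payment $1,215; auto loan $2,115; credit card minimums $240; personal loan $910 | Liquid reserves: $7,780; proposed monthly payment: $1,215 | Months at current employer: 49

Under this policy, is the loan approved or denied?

Credit score 748 ≥ 640 (meets base)
Total debts = (1,215 + 2,115 + 240 + 910) = 4,480. DTI = 4,480/11,550 = 38.8% > 36% — standard DTI limit exceeded.
Reserves: 7,780 ÷ 1,215 = 6.4 months (meets 4-month minimum)
Employment 49 ≥ 12 months
38.8% falls in the override range (36%–41%), so the compensating-factor test applies.
Override check — reserves: 6.4 mo (short of 9); score: 748 (ok).
Override conditions not both satisfied; exception does not apply.

Denied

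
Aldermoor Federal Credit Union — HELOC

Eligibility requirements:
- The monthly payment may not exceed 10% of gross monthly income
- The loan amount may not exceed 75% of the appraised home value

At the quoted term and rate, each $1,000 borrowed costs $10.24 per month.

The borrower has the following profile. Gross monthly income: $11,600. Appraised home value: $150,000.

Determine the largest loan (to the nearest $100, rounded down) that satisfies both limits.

$112,500

Payment cap: 10% × $11,600 = $1,160/month.
At $10.24 per $1,000, that supports 1,160/10.24 × 1,000 ≈ $113,281 → $113,200.
LTV cap: 75% × $150,000 = $112,500 → $112,500.
Binding constraint: loan-to-value.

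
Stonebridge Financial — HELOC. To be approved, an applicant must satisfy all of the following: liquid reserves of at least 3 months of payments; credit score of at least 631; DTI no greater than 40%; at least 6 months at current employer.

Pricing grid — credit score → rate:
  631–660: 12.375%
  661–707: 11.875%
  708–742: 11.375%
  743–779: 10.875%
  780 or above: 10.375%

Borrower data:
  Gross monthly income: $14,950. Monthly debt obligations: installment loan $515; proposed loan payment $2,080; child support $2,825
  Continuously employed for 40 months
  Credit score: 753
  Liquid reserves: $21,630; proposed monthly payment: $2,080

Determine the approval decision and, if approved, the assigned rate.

Approved at 10.875%

Credit score 753 ≥ 631 (meets minimum)
Liquid reserves cover 21,630/2,080 = 10.4 months — ≥ 3 required
Total monthly debts = (515 + 2,080 + 2,825) = 5,420. Debt-to-income = 5,420/14,950 = 36.3% — meets 40% limit
Employment 40 ≥ 6 months
All requirements met. Score 753 falls in the 743–779 tier → 10.875%.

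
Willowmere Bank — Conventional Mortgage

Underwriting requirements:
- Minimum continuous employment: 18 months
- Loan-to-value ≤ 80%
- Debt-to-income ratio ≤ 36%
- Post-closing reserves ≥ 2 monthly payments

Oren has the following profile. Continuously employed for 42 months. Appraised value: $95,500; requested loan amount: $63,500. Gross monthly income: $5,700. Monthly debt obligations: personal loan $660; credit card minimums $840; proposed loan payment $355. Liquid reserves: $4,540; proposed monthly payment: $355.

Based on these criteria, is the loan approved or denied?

Approved

Employment 42 ≥ 18 months
LTV = 63,500/95,500 = 66.5% ≤ 80%
Total monthly debts = (660 + 840 + 355) = 1,855. Debt-to-income = 1,855/5,700 = 32.5% — meets 36% limit
Reserves: 4,540 ÷ 355 = 12.8 months (meets 2-month minimum)
All criteria satisfied.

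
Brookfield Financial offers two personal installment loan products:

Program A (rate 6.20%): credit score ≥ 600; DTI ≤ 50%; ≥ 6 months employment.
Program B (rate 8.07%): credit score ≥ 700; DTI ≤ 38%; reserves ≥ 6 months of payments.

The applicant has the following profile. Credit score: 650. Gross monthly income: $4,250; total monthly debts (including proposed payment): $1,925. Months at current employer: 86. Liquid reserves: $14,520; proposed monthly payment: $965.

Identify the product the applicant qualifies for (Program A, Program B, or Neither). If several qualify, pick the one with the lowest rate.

DTI = 1,925/4,250 = 45.3%.
Reserves = 14,520/965 = 15.0 months.
Program A: score 650 ≥ 600; DTI 45.3% ≤ 50%; employment 86 ≥ 6 mo → qualifies.
Program B: score 650 < 700; DTI 45.3% > 38%; reserves 15.0 ≥ 6 mo → does not qualify.

Program A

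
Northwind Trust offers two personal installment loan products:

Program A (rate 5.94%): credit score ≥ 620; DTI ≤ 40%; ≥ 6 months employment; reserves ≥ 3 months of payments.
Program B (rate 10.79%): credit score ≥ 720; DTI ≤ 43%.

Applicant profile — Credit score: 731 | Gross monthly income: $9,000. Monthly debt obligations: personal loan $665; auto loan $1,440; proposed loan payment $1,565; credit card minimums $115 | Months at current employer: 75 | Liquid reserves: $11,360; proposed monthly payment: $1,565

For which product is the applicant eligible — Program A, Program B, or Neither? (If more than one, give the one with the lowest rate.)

Total debts = (665 + 1,440 + 1,565 + 115) = 3,785; DTI = 3,785/9,000 = 42.1%.
Reserves = 11,360/1,565 = 7.3 months.
Program A: score 731 ≥ 620; DTI 42.1% > 40%; employment 75 ≥ 6 mo; reserves 7.3 ≥ 3 mo → does not qualify.
Program B: score 731 ≥ 720; DTI 42.1% ≤ 43% → qualifies.

Program B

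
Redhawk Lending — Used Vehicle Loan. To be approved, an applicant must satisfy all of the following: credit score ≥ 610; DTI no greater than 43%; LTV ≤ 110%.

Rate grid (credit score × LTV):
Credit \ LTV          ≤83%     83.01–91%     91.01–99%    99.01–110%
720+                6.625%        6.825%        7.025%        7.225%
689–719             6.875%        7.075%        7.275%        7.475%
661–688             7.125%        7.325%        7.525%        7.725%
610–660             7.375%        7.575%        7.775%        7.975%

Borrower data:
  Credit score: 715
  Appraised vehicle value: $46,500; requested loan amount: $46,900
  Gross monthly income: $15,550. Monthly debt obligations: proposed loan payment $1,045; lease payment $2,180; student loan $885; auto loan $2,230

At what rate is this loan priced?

Credit score 715 ≥ 610; Total monthly debts = (1,045 + 2,180 + 885 + 2,230) = 6,340. DTI = 6,340/15,550 = 40.8% ≤ 43%
Loan-to-value = 46,900/46,500 = 100.9% — pass (110% max)
Credit 715 → row 689–719; LTV 100.9% → column 99.01–110%. Grid cell → 7.475%.

7.475%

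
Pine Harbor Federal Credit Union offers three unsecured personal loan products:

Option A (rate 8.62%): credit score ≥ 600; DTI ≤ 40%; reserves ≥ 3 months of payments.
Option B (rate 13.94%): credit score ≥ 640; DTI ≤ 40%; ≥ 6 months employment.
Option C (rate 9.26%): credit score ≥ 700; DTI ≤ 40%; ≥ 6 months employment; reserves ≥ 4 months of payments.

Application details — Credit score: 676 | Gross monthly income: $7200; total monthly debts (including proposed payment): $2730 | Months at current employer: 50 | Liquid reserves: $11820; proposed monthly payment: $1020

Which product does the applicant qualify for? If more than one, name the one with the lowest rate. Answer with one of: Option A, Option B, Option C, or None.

Option A

DTI = 2,730/7,200 = 37.9%.
Reserves = 11,820/1,020 = 11.6 months.
Option A: score 676 ≥ 600; DTI 37.9% ≤ 40%; reserves 11.6 ≥ 3 mo → qualifies.
Option B: score 676 ≥ 640; DTI 37.9% ≤ 40%; employment 50 ≥ 6 mo → qualifies.
Option C: score 676 < 700; DTI 37.9% ≤ 40%; employment 50 ≥ 6 mo; reserves 11.6 ≥ 4 mo → does not qualify.
Qualifying: Option A, Option B. Lowest rate is 8.62% → Option A.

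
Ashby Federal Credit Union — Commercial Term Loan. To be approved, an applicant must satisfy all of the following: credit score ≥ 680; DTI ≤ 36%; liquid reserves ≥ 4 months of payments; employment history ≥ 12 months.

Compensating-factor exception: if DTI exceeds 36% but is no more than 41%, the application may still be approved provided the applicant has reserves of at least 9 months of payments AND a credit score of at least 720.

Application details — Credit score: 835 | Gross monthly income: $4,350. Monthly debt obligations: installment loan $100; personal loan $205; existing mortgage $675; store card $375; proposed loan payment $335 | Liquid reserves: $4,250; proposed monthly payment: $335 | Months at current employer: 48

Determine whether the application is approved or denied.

Credit score 835 ≥ 680 (meets base)
Total debts = (100 + 205 + 675 + 375 + 335) = 1,690. DTI: 1,690 ÷ 4,350 = 38.9%, over the 36% base limit.
Reserves = 4,250/335 = 12.7 months ≥ 4
Employment 48 ≥ 12 months
DTI 38.9% is within the 36%–41% exception band; checking compensating factors.
Reserves 12.7 ≥ 9 months; credit score 835 ≥ 720.
Both override conditions satisfied; DTI exception granted.

Approved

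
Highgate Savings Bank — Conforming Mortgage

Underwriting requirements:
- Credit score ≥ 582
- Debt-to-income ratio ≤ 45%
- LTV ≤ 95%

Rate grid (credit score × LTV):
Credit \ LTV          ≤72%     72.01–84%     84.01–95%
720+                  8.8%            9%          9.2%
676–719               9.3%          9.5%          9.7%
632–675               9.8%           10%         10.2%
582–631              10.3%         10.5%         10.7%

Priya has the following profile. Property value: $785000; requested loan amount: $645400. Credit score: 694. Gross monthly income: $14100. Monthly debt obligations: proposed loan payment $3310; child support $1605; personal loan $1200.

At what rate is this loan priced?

9.5%

Credit score 694 ≥ 582; Total monthly debts = (3,310 + 1,605 + 1,200) = 6,115. DTI = 6,115/14,100 = 43.4% ≤ 45%
LTV = 645,400/785,000 = 82.2% ≤ 95%
Row: 694 falls in 676–719. Column: 82.2% falls in 72.01–84%. Rate = 9.5%.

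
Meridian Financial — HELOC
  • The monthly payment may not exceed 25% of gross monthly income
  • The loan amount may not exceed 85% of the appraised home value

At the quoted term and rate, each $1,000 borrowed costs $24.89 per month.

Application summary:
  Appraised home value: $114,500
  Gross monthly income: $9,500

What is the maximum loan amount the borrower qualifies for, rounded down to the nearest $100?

Payment cap: 25% × $9,500 = $2,375/month.
At $24.89 per $1,000, that supports 2,375/24.89 × 1,000 ≈ $95,419 → $95,400.
LTV cap: 85% × $114,500 = $97,325 → $97,300.
Binding constraint: payment-to-income.

$95,400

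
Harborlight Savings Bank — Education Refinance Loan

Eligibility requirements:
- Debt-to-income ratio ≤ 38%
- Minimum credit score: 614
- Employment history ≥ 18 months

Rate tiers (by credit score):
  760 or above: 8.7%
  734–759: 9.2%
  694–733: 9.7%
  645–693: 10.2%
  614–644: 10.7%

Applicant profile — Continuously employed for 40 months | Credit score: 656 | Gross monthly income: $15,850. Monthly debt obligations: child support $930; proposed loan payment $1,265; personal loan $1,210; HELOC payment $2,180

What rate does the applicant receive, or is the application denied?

Approved at 10.2%

Credit score 656 ≥ 614 (meets minimum)
Employment 40 ≥ 18 months
Total monthly debts = (930 + 1,265 + 1,210 + 2,180) = 5,585. DTI: 5,585 ÷ 15,850 = 35.2%, within the 38% cap
All requirements met. Score 656 falls in the 645–693 tier → 10.2%.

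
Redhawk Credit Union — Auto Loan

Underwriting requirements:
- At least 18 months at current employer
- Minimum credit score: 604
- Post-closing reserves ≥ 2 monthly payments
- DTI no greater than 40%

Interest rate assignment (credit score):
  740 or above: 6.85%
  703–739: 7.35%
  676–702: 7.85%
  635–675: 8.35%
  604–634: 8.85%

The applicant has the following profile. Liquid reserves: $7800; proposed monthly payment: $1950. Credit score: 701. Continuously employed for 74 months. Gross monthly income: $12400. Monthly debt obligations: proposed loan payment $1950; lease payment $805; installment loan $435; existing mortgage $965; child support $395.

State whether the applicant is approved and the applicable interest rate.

Approved at 7.85%

Credit score 701 ≥ 604 (meets minimum)
Reserves = 7,800/1,950 = 4.0 months ≥ 2
Employment 74 ≥ 18 months
Total monthly debts = (1,950 + 805 + 435 + 965 + 395) = 4,550. DTI: 4,550 ÷ 12,400 = 36.7%, within the 40% cap
All requirements met. Score 701 falls in the 676–702 tier → 7.85%.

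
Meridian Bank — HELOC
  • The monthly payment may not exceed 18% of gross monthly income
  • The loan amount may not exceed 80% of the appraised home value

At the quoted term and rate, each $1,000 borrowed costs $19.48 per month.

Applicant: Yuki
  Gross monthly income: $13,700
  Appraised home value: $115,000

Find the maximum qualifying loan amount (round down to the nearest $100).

Payment cap: 18% × $13,700 = $2,466/month.
At $19.48 per $1,000, that supports 2,466/19.48 × 1,000 ≈ $126,591 → $126,500.
LTV cap: 80% × $115,000 = $92,000 → $92,000.
Binding constraint: loan-to-value.

$92,000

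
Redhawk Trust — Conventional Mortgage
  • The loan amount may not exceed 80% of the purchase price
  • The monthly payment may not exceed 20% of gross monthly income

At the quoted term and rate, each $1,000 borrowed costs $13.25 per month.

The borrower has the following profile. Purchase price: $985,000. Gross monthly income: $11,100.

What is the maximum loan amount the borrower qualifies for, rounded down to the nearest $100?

$167,500

Payment cap: 20% × $11,100 = $2,220/month.
At $13.25 per $1,000, that supports 2,220/13.25 × 1,000 ≈ $167,547 → $167,500.
LTV cap: 80% × $985,000 = $788,000 → $788,000.
Binding constraint: payment-to-income.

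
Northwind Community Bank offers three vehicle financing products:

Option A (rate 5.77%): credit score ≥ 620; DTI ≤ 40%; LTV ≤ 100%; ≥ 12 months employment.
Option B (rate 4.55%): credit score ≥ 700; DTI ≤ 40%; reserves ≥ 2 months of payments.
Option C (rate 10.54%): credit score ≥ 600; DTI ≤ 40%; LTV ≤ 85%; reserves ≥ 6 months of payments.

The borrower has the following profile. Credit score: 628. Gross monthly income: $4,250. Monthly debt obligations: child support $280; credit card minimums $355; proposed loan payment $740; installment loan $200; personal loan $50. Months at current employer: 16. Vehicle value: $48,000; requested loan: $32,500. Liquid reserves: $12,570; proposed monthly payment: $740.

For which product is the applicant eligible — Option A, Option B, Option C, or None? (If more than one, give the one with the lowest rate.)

Option A

Total debts = (280 + 355 + 740 + 200 + 50) = 1,625; DTI = 1,625/4,250 = 38.2%.
LTV = 32,500/48,000 = 67.7%.
Reserves = 12,570/740 = 17.0 months.
Option A: score 628 ≥ 620; DTI 38.2% ≤ 40%; LTV 67.7% ≤ 100%; employment 16 ≥ 12 mo → qualifies.
Option B: score 628 < 700; DTI 38.2% ≤ 40%; reserves 17.0 ≥ 2 mo → does not qualify.
Option C: score 628 ≥ 600; DTI 38.2% ≤ 40%; LTV 67.7% ≤ 85%; reserves 17.0 ≥ 6 mo → qualifies.
Qualifying: Option A, Option C. Lowest rate is 5.77% → Option A.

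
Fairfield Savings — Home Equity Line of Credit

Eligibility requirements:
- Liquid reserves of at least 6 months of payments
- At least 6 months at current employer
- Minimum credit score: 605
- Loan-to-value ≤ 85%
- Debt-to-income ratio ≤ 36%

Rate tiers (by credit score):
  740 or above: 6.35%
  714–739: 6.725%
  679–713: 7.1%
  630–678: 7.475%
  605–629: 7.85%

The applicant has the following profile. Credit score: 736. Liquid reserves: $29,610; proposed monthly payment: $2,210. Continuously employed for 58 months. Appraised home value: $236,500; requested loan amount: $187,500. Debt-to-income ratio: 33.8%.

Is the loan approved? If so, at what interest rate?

Credit score 736 ≥ 605 (meets minimum)
Loan-to-value = 187,500/236,500 = 79.3% — pass (85% max)
Debt-to-income 33.8% vs 36% cap — pass
Reserves: 29,610 ÷ 2,210 = 13.4 months (meets 6-month minimum)
Employment 58 ≥ 6 months
All requirements met. Score 736 falls in the 714–739 tier → 6.725%.

Approved at 6.725%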